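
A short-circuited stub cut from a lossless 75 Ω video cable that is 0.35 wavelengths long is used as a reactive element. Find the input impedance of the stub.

βl = 2π × 0.35 = 126°
tan(βl) = -1.38
For a short-circuited stub, Z_in = jZ_0·tan(βl)

Z_in ≈ −j103 Ω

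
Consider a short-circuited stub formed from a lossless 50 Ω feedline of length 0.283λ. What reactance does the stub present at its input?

X_in ≈ -238 Ω (capacitive)

βl = 2π × 0.283 = 102°
tan(βl) = -4.75
For a short-circuited stub, Z_in = jZ_0·tan(βl)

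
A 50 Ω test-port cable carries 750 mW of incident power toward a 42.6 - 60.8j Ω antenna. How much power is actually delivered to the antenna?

|Γ| = |(-7.4 − j60.8)/(92.6 − j60.8)| = 0.553
|Γ|² = 0.306
P_refl = |Γ|²·P_inc = 229 mW, P_del = (1 − |Γ|²)·P_inc = 521 mW

P_delivered ≈ 521 mW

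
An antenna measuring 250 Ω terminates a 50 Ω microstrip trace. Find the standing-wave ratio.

Γ = (250 − 50)/(250 + 50) = 0.667
VSWR = (1 + 0.667)/(1 − 0.667)

VSWR ≈ 5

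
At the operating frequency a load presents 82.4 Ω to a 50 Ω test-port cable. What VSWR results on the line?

Γ = (82.4 − 50)/(82.4 + 50) = 0.245
VSWR = (1 + 0.245)/(1 − 0.245)

VSWR ≈ 1.65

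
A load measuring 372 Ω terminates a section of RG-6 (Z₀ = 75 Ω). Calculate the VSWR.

Γ = (372 − 75)/(372 + 75) = 0.664
VSWR = (1 + 0.664)/(1 − 0.664)

VSWR ≈ 4.96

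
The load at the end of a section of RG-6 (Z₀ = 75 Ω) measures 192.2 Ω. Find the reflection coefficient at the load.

Γ = 0.439

Γ = (Z_L − Z_0)/(Z_L + Z_0) = (192.2 − 75)/(192.2 + 75) = 117.2/267.2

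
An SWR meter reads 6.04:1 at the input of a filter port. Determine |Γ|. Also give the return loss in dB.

|Γ| ≈ 0.716; return loss ≈ 2.9 dB

|Γ| = (S − 1)/(S + 1) = (6.04 − 1)/(6.04 + 1) = 5.04/7.04
RL = −20·log₁₀|Γ| = −20·log₁₀(0.716)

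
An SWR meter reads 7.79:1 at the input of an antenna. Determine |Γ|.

|Γ| ≈ 0.772

|Γ| = (S − 1)/(S + 1) = (7.79 − 1)/(7.79 + 1) = 6.79/8.79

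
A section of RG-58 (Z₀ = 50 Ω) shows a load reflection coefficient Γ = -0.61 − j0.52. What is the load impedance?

Z_L = Z_0·(1 + Γ)/(1 − Γ) = 50·(0.39 − j0.52)/(1.61 + j0.52)

Z_L ≈ 6.24 − j18.2 Ω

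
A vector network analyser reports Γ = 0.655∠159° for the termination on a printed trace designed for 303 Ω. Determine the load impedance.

Z_L ≈ 65.2 + j53.6 Ω

Z_L = Z_0·(1 + Γ)/(1 − Γ) = 303·(0.389 + j0.235)/(1.61 − j0.235)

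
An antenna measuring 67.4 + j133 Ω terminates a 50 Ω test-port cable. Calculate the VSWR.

Γ = (Z_L − Z_0)/(Z_L + Z_0) = (17.4 + j133)/(117.4 + j133)
|Γ| = 134/177 = 0.756
VSWR = (1 + |Γ|)/(1 − |Γ|) = 1.76/0.244

VSWR ≈ 7.2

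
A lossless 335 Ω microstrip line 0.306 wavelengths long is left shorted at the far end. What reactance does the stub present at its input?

X_in ≈ -912 Ω (capacitive)

βl = 2π × 0.306 = 110°
tan(βl) = -2.72
For a shorted stub, Z_in = jZ_0·tan(βl)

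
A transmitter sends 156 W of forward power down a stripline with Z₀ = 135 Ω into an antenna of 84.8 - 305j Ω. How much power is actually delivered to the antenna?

P_delivered ≈ 50.5 W

|Γ| = |(-50.2 − j305)/(219.8 − j305)| = 0.822
|Γ|² = 0.676
P_refl = |Γ|²·P_inc = 105 W, P_del = (1 − |Γ|²)·P_inc = 50.5 W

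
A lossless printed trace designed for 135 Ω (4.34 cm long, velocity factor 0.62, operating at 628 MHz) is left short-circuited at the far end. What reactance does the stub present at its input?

X_in ≈ 178 Ω (inductive)

λ = v/f = 0.62·c / 628 MHz = 0.296 m
βl = 2π·l/λ = 2π × 0.147 = 52.8°
tan(βl) = 1.32
For a short-circuited stub, Z_in = jZ_0·tan(βl)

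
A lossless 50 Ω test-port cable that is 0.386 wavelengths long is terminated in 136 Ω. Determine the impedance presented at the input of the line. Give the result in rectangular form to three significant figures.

Z_in ≈ 36.2 + j42.2 Ω

βl = 2π × 0.386 = 139°
tan(βl) = tan(139°) = -0.871
Z_in = Z_0·(Z_L + jZ_0·tanβl)/(Z_0 + jZ_L·tanβl)
     = 50·(136 − j43.5)/(50 − j118)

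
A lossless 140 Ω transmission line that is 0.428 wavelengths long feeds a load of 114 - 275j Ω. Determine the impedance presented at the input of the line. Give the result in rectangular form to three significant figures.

βl = 2π × 0.428 = 154°
tan(βl) = tan(154°) = -0.486
Z_in = Z_0·(Z_L + jZ_0·tanβl)/(Z_0 + jZ_L·tanβl)
     = 140·(114 − j343)/(6.35 − j55.4)

Z_in ≈ 888 + j186 Ω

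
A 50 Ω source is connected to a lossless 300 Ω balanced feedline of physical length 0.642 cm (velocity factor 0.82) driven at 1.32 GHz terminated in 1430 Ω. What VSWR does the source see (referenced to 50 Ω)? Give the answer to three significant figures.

λ = v/f = 0.82·c / 1.32 GHz = 0.186 m
βl = 2π·l/λ = 2π × 0.0344 = 12.4°
tan(βl) = 0.22
Z_in = Z_0·(Z_L + jZ_0·tanβl)/(Z_0 + jZ_L·tanβl) = 714 − j683 Ω
Γ_s = (Z_in − Z_s)/(Z_in + Z_s) = (664 − j683)/(764 − j683), |Γ_s| = 0.93
VSWR = (1 + |Γ_s|)/(1 − |Γ_s|)

VSWR ≈ 27.4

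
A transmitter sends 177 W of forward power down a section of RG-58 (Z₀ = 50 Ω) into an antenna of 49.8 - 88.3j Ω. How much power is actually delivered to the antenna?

P_delivered ≈ 99.3 W

|Γ| = |(-0.2 − j88.3)/(99.8 − j88.3)| = 0.663
|Γ|² = 0.439
P_refl = |Γ|²·P_inc = 77.7 W, P_del = (1 − |Γ|²)·P_inc = 99.3 W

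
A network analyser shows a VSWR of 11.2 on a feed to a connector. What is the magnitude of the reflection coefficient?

|Γ| ≈ 0.836

|Γ| = (S − 1)/(S + 1) = (11.2 − 1)/(11.2 + 1) = 10.2/12.2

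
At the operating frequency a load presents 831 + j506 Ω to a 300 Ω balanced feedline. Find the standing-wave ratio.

Γ = (Z_L − Z_0)/(Z_L + Z_0) = (531 + j506)/(1131 + j506)
|Γ| = 733/1240 = 0.592
VSWR = (1 + |Γ|)/(1 − |Γ|) = 1.59/0.408

VSWR ≈ 3.9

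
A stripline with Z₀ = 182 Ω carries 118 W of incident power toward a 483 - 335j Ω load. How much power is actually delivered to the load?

P_delivered ≈ 74.8 W

|Γ| = |(301 − j335)/(665 − j335)| = 0.605
|Γ|² = 0.366
P_refl = |Γ|²·P_inc = 43.2 W, P_del = (1 − |Γ|²)·P_inc = 74.8 W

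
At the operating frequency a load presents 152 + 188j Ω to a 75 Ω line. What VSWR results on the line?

VSWR ≈ 5.44

Γ = (Z_L − Z_0)/(Z_L + Z_0) = (77 + j188)/(227 + j188)
|Γ| = 203/295 = 0.689
VSWR = (1 + |Γ|)/(1 − |Γ|) = 1.69/0.311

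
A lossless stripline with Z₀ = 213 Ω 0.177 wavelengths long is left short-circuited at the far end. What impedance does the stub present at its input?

Z_in ≈ +j431 Ω

βl = 2π × 0.177 = 63.7°
tan(βl) = 2.03
For a short-circuited stub, Z_in = jZ_0·tan(βl)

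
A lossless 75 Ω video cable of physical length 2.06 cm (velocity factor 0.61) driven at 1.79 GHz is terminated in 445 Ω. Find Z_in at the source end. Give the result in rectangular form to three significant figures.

λ = v/f = 0.61·c / 1.79 GHz = 0.102 m
βl = 2π·l/λ = 2π × 0.201 = 72.5°
tan(βl) = tan(72.5°) = 3.18
Z_in = Z_0·(Z_L + jZ_0·tanβl)/(Z_0 + jZ_L·tanβl)
     = 75·(445 + j238)/(75 + j1410)

Z_in ≈ 13.9 − j22.9 Ω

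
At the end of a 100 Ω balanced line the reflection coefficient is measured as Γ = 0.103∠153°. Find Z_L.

Z_L = Z_0·(1 + Γ)/(1 − Γ) = 100·(0.908 + j0.0468)/(1.09 − j0.0468)

Z_L ≈ 82.9 + j7.83 Ω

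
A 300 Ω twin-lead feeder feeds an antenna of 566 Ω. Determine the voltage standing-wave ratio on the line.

Γ = (566 − 300)/(566 + 300) = 0.307
VSWR = (1 + 0.307)/(1 − 0.307)

VSWR ≈ 1.89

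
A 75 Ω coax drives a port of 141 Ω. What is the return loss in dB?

Γ = (141 − 75)/(141 + 75) = 0.306
RL = −20·log₁₀|Γ| = −20·log₁₀(0.306)

RL ≈ 10.3 dB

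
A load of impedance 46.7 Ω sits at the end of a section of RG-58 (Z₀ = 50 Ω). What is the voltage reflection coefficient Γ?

Γ = -0.0341

Γ = (Z_L − Z_0)/(Z_L + Z_0) = (46.7 − 50)/(46.7 + 50) = -3.3/96.7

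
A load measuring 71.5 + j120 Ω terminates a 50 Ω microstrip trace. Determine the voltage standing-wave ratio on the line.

VSWR ≈ 5.99

Γ = (Z_L − Z_0)/(Z_L + Z_0) = (21.5 + j120)/(121.5 + j120)
|Γ| = 122/171 = 0.714
VSWR = (1 + |Γ|)/(1 − |Γ|) = 1.71/0.286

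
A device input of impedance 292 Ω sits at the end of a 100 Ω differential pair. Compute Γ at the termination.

Γ = 0.49

Γ = (Z_L − Z_0)/(Z_L + Z_0) = (292 − 100)/(292 + 100) = 192/392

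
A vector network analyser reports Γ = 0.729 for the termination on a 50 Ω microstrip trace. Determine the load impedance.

Z_L ≈ 319 Ω

Z_L = Z_0·(1 + Γ)/(1 − Γ) = 50·(1.73)/(0.271)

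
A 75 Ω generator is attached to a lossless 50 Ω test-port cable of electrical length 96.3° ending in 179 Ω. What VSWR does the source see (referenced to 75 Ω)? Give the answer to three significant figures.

VSWR ≈ 5.34

tan(βl) = -9.06
Z_in = Z_0·(Z_L + jZ_0·tanβl)/(Z_0 + jZ_L·tanβl) = 14.1 + j5.08 Ω
Γ_s = (Z_in − Z_s)/(Z_in + Z_s) = (-60.9 + j5.08)/(89.1 + j5.08), |Γ_s| = 0.684
VSWR = (1 + |Γ_s|)/(1 − |Γ_s|)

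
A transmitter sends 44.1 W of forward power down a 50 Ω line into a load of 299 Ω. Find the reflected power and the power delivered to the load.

P_reflected ≈ 22.4 W; P_delivered ≈ 21.7 W

Γ = (299 − 50)/(299 + 50) = 0.713
|Γ|² = 0.509
P_refl = |Γ|²·P_inc = 22.4 W, P_del = (1 − |Γ|²)·P_inc = 21.7 W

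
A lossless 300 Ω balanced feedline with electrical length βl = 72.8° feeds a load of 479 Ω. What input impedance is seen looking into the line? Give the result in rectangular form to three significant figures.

Z_in ≈ 198 − j54.4 Ω

tan(βl) = tan(72.8°) = 3.23
Z_in = Z_0·(Z_L + jZ_0·tanβl)/(Z_0 + jZ_L·tanβl)
     = 300·(479 + j969)/(300 + j1550)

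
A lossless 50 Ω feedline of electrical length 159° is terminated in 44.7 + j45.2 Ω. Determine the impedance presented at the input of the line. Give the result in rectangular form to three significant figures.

tan(βl) = tan(159°) = -0.384
Z_in = Z_0·(Z_L + jZ_0·tanβl)/(Z_0 + jZ_L·tanβl)
     = 50·(44.7 + j26)/(67.4 − j17.2)

Z_in ≈ 26.5 + j26.1 Ω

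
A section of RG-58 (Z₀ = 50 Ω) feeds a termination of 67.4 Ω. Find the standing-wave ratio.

For a purely resistive load, VSWR = R_L/Z_0 or Z_0/R_L (whichever > 1) = 67.4/50

VSWR ≈ 1.35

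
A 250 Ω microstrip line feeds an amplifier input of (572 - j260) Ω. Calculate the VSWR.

Γ = (Z_L − Z_0)/(Z_L + Z_0) = (322 − j260)/(822 − j260)
|Γ| = 414/862 = 0.48
VSWR = (1 + |Γ|)/(1 − |Γ|) = 1.48/0.52

VSWR ≈ 2.85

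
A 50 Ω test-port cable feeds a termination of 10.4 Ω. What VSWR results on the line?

Γ = (10.4 − 50)/(10.4 + 50) = -0.656
VSWR = (1 + 0.656)/(1 − 0.656)

VSWR ≈ 4.81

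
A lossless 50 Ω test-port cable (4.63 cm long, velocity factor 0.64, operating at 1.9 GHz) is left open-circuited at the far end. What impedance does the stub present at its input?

λ = v/f = 0.64·c / 1.9 GHz = 0.101 m
βl = 2π·l/λ = 2π × 0.458 = 165°
tan(βl) = -0.269
For an open-circuited stub, Z_in = −jZ_0·cot(βl) = −jZ_0/tan(βl)

Z_in ≈ +j186 Ω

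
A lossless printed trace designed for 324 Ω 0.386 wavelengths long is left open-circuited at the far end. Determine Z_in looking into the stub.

βl = 2π × 0.386 = 139°
tan(βl) = -0.871
For an open-circuited stub, Z_in = −jZ_0·cot(βl) = −jZ_0/tan(βl)

Z_in ≈ +j372 Ω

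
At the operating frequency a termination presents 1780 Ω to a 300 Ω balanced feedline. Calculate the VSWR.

VSWR ≈ 5.93

Γ = (1780 − 300)/(1780 + 300) = 0.712
VSWR = (1 + 0.712)/(1 − 0.712)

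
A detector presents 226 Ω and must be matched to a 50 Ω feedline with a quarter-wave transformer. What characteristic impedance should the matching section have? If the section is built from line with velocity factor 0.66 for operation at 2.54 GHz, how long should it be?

Z_qwt = √(Z_0·R_L) = √(50 × 226) = √11300
λ = 0.66·c/f = 0.078 m, so l = λ/4 = 0.0195 m

Z_qwt ≈ 106 Ω; length ≈ 1.95 cm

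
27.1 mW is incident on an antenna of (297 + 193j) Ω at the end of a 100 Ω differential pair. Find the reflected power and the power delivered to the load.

|Γ| = |(197 + j193)/(397 + j193)| = 0.625
|Γ|² = 0.39
P_refl = |Γ|²·P_inc = 10.6 mW, P_del = (1 − |Γ|²)·P_inc = 16.5 mW

P_reflected ≈ 10.6 mW; P_delivered ≈ 16.5 mW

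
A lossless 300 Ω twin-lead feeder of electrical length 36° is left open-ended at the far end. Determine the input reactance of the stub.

X_in ≈ -413 Ω (capacitive)

tan(βl) = 0.727
For an open-ended stub, Z_in = −jZ_0·cot(βl) = −jZ_0/tan(βl)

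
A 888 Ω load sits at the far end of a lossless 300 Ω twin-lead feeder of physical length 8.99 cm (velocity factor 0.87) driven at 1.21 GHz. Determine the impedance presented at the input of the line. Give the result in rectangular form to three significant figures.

Z_in ≈ 302 + j343 Ω

λ = v/f = 0.87·c / 1.21 GHz = 0.216 m
βl = 2π·l/λ = 2π × 0.417 = 150°
tan(βl) = tan(150°) = -0.576
Z_in = Z_0·(Z_L + jZ_0·tanβl)/(Z_0 + jZ_L·tanβl)
     = 300·(888 − j173)/(300 − j512)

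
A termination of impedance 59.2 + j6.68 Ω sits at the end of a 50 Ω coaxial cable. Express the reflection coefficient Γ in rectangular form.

Γ ≈ 0.0877 + j0.0558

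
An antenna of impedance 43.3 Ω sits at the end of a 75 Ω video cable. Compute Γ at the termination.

Γ = -0.268

Γ = (Z_L − Z_0)/(Z_L + Z_0) = (43.3 − 75)/(43.3 + 75) = -31.7/118.3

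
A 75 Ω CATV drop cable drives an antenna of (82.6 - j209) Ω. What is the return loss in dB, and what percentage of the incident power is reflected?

Γ = (7.6 − j209)/(157.6 − j209), |Γ| = 0.799
RL = −20·log₁₀(0.799) = 1.95 dB
P_refl/P_inc = |Γ|² = 0.638

RL ≈ 1.95 dB; 63.8% of incident power reflected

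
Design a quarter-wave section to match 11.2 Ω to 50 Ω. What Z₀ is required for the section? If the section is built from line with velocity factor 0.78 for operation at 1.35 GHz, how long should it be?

Z_qwt ≈ 23.7 Ω; length ≈ 4.33 cm

Z_qwt = √(Z_0·R_L) = √(50 × 11.2) = √560
λ = 0.78·c/f = 0.173 m, so l = λ/4 = 0.0433 m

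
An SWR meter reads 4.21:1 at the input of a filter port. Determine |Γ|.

|Γ| ≈ 0.616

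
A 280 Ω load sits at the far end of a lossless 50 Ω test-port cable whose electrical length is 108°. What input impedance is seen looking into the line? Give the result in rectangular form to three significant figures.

tan(βl) = tan(108°) = -3.08
Z_in = Z_0·(Z_L + jZ_0·tanβl)/(Z_0 + jZ_L·tanβl)
     = 50·(280 − j154)/(50 − j862)

Z_in ≈ 9.84 + j15.7 Ω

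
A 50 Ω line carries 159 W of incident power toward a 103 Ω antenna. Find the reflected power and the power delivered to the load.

P_reflected ≈ 19.1 W; P_delivered ≈ 140 W

Γ = (103 − 50)/(103 + 50) = 0.346
|Γ|² = 0.12
P_refl = |Γ|²·P_inc = 19.1 W, P_del = (1 − |Γ|²)·P_inc = 140 W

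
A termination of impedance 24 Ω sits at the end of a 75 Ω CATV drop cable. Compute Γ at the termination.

Γ = (Z_L − Z_0)/(Z_L + Z_0) = (24 − 75)/(24 + 75) = -51/99

Γ = -0.515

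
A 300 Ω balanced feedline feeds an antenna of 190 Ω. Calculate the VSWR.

Γ = (190 − 300)/(190 + 300) = -0.224
VSWR = (1 + 0.224)/(1 − 0.224)

VSWR ≈ 1.58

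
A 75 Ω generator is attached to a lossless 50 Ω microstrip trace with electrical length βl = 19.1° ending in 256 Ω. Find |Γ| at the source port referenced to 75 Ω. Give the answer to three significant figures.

|Γ| ≈ 0.591

tan(βl) = 0.346
Z_in = Z_0·(Z_L + jZ_0·tanβl)/(Z_0 + jZ_L·tanβl) = 69.2 − j105 Ω
Γ_s = (Z_in − Z_s)/(Z_in + Z_s) = (-5.81 − j105)/(144 − j105), |Γ_s| = 0.591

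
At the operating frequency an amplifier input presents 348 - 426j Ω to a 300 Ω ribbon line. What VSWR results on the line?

Γ = (Z_L − Z_0)/(Z_L + Z_0) = (48 − j426)/(648 − j426)
|Γ| = 429/775 = 0.553
VSWR = (1 + |Γ|)/(1 − |Γ|) = 1.55/0.447

VSWR ≈ 3.47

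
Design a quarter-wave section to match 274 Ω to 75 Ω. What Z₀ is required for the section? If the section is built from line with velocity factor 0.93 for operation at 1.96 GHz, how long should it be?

Z_qwt = √(Z_0·R_L) = √(75 × 274) = √20550
λ = 0.93·c/f = 0.142 m, so l = λ/4 = 0.0356 m

Z_qwt ≈ 143 Ω; length ≈ 3.56 cm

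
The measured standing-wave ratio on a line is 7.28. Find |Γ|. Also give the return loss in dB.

|Γ| = (S − 1)/(S + 1) = (7.28 − 1)/(7.28 + 1) = 6.28/8.28
RL = −20·log₁₀|Γ| = −20·log₁₀(0.758)

|Γ| ≈ 0.758; return loss ≈ 2.4 dB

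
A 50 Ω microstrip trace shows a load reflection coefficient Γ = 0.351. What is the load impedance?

Z_L = Z_0·(1 + Γ)/(1 − Γ) = 50·(1.35)/(0.649)

Z_L ≈ 104 Ω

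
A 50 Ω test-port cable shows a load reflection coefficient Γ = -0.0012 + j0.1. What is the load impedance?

Z_L ≈ 48.9 + j9.88 Ω

Z_L = Z_0·(1 + Γ)/(1 − Γ) = 50·(0.999 + j0.1)/(1 − j0.1)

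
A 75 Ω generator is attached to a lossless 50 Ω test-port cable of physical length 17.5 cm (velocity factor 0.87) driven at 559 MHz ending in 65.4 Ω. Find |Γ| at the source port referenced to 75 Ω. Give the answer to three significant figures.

λ = v/f = 0.87·c / 559 MHz = 0.467 m
βl = 2π·l/λ = 2π × 0.375 = 135°
tan(βl) = -1
Z_in = Z_0·(Z_L + jZ_0·tanβl)/(Z_0 + jZ_L·tanβl) = 48.2 + j13.1 Ω
Γ_s = (Z_in − Z_s)/(Z_in + Z_s) = (-26.8 + j13.1)/(123 + j13.1), |Γ_s| = 0.241

|Γ| ≈ 0.241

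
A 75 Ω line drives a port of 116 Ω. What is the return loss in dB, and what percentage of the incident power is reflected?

Γ = (116 − 75)/(116 + 75) = 0.215
RL = −20·log₁₀(0.215) = 13.4 dB
P_refl/P_inc = |Γ|² = 0.0461

RL ≈ 13.4 dB; 4.61% of incident power reflected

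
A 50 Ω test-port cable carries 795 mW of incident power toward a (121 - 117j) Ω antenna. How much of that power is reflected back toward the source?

|Γ| = |(71 − j117)/(171 − j117)| = 0.661
|Γ|² = 0.436
P_refl = |Γ|²·P_inc = 347 mW, P_del = (1 − |Γ|²)·P_inc = 448 mW

P_reflected ≈ 347 mW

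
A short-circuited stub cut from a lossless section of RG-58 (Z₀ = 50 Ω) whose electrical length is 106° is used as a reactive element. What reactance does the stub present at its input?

tan(βl) = -3.49
For a short-circuited stub, Z_in = jZ_0·tan(βl)

X_in ≈ -174 Ω (capacitive)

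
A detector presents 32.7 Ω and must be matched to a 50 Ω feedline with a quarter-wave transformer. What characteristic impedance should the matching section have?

Z_qwt ≈ 40.4 Ω

Z_qwt = √(Z_0·R_L) = √(50 × 32.7) = √1635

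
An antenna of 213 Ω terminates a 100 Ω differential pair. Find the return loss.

Γ = (213 − 100)/(213 + 100) = 0.361
RL = −20·log₁₀|Γ| = −20·log₁₀(0.361)

RL ≈ 8.85 dB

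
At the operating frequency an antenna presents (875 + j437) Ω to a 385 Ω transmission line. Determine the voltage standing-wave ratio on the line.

VSWR ≈ 2.94

Γ = (Z_L − Z_0)/(Z_L + Z_0) = (490 + j437)/(1260 + j437)
|Γ| = 657/1330 = 0.492
VSWR = (1 + |Γ|)/(1 − |Γ|) = 1.49/0.508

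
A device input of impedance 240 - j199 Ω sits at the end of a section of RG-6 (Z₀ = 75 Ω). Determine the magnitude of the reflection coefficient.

|Γ| ≈ 0.694

Γ = (Z_L − Z_0)/(Z_L + Z_0) = (165 − j199)/(315 − j199)
|Γ| = 259/373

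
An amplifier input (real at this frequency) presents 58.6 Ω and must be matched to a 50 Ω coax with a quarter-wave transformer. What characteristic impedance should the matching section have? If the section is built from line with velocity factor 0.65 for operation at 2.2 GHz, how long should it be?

Z_qwt ≈ 54.1 Ω; length ≈ 2.22 cm

Z_qwt = √(Z_0·R_L) = √(50 × 58.6) = √2930
λ = 0.65·c/f = 0.0886 m, so l = λ/4 = 0.0222 m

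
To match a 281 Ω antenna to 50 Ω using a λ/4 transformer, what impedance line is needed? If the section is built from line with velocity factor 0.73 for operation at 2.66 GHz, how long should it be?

Z_qwt = √(Z_0·R_L) = √(50 × 281) = √14050
λ = 0.73·c/f = 0.0823 m, so l = λ/4 = 0.0206 m

Z_qwt ≈ 119 Ω; length ≈ 2.06 cm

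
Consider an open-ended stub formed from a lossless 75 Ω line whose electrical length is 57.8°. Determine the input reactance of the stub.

tan(βl) = 1.59
For an open-ended stub, Z_in = −jZ_0·cot(βl) = −jZ_0/tan(βl)

X_in ≈ -47.2 Ω (capacitive)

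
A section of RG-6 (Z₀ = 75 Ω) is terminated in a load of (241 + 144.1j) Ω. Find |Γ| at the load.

|Γ| ≈ 0.633

Γ = (Z_L − Z_0)/(Z_L + Z_0) = (166 + j144.1)/(316 + j144.1)
|Γ| = 220/347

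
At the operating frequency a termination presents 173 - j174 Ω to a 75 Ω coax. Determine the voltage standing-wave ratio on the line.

VSWR ≈ 4.87

Γ = (Z_L − Z_0)/(Z_L + Z_0) = (98 − j174)/(248 − j174)
|Γ| = 200/303 = 0.659
VSWR = (1 + |Γ|)/(1 − |Γ|) = 1.66/0.341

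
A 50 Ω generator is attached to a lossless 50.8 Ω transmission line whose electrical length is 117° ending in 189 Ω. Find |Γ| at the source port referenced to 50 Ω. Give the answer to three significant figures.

tan(βl) = -1.96
Z_in = Z_0·(Z_L + jZ_0·tanβl)/(Z_0 + jZ_L·tanβl) = 16.9 + j23.6 Ω
Γ_s = (Z_in − Z_s)/(Z_in + Z_s) = (-33.1 + j23.6)/(66.9 + j23.6), |Γ_s| = 0.573

|Γ| ≈ 0.573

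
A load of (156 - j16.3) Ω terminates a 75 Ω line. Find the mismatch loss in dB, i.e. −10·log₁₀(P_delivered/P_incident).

Γ = (81 − j16.3)/(231 − j16.3), |Γ| = 0.357
|Γ|² = 0.127, so P_del/P_inc = 1 − |Γ|² = 0.873
ML = −10·log₁₀(1 − |Γ|²)

mismatch loss ≈ 0.591 dB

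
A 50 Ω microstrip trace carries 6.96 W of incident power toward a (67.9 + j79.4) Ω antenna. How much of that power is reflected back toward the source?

|Γ| = |(17.9 + j79.4)/(117.9 + j79.4)| = 0.573
|Γ|² = 0.328
P_refl = |Γ|²·P_inc = 2.28 W, P_del = (1 − |Γ|²)·P_inc = 4.68 W

P_reflected ≈ 2.28 W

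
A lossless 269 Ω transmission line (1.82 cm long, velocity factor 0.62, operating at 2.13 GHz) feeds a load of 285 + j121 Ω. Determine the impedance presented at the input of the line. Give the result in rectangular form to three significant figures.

λ = v/f = 0.62·c / 2.13 GHz = 0.0873 m
βl = 2π·l/λ = 2π × 0.208 = 75°
tan(βl) = tan(75°) = 3.74
Z_in = Z_0·(Z_L + jZ_0·tanβl)/(Z_0 + jZ_L·tanβl)
     = 269·(285 + j1130)/(-184 + j1070)

Z_in ≈ 264 − j117 Ω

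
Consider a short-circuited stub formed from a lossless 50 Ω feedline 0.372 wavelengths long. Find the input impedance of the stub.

Z_in ≈ −j51.9 Ω

βl = 2π × 0.372 = 134°
tan(βl) = -1.04
For a short-circuited stub, Z_in = jZ_0·tan(βl)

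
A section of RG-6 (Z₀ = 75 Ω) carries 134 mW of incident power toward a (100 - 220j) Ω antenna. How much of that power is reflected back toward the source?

|Γ| = |(25 − j220)/(175 − j220)| = 0.788
|Γ|² = 0.62
P_refl = |Γ|²·P_inc = 83.1 mW, P_del = (1 − |Γ|²)·P_inc = 50.9 mW

P_reflected ≈ 83.1 mW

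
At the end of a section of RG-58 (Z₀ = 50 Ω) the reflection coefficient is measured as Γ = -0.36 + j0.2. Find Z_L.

Z_L ≈ 22 + j10.6 Ω

Z_L = Z_0·(1 + Γ)/(1 − Γ) = 50·(0.64 + j0.2)/(1.36 − j0.2)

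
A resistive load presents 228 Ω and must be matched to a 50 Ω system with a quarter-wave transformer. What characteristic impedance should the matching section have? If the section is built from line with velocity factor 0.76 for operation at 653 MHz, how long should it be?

Z_qwt ≈ 107 Ω; length ≈ 8.73 cm

Z_qwt = √(Z_0·R_L) = √(50 × 228) = √11400
λ = 0.76·c/f = 0.349 m, so l = λ/4 = 0.0873 m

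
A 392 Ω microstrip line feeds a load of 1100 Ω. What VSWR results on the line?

VSWR ≈ 2.81

Γ = (1100 − 392)/(1100 + 392) = 0.475
VSWR = (1 + 0.475)/(1 − 0.475)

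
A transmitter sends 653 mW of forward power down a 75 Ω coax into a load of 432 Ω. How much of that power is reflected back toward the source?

Γ = (432 − 75)/(432 + 75) = 0.704
|Γ|² = 0.496
P_refl = |Γ|²·P_inc = 324 mW, P_del = (1 − |Γ|²)·P_inc = 329 mW

P_reflected ≈ 324 mW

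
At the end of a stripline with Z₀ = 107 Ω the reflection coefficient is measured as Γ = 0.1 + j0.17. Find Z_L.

Z_L ≈ 123 + j43.4 Ω

Z_L = Z_0·(1 + Γ)/(1 − Γ) = 107·(1.1 + j0.17)/(0.9 − j0.17)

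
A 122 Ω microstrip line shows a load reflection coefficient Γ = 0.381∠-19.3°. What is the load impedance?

Z_L ≈ 245 − j72.1 Ω

Z_L = Z_0·(1 + Γ)/(1 − Γ) = 122·(1.36 − j0.126)/(0.64 + j0.126)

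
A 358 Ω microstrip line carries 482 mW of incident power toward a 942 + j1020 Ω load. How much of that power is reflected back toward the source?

|Γ| = |(584 + j1020)/(1300 + j1020)| = 0.711
|Γ|² = 0.506
P_refl = |Γ|²·P_inc = 244 mW, P_del = (1 − |Γ|²)·P_inc = 238 mW

P_reflected ≈ 244 mW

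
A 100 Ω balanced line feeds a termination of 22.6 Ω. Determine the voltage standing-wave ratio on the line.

Γ = (22.6 − 100)/(22.6 + 100) = -0.631
VSWR = (1 + 0.631)/(1 − 0.631)

VSWR ≈ 4.42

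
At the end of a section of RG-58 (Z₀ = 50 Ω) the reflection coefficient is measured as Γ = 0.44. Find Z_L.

Z_L ≈ 129 Ω

Z_L = Z_0·(1 + Γ)/(1 − Γ) = 50·(1.44)/(0.56)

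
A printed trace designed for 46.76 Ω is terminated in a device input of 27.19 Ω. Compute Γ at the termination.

Γ = -0.265

Γ = (Z_L − Z_0)/(Z_L + Z_0) = (27.19 − 46.76)/(27.19 + 46.76) = -19.57/73.95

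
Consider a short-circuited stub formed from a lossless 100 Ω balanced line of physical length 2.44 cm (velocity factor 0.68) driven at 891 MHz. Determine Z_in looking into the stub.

λ = v/f = 0.68·c / 891 MHz = 0.229 m
βl = 2π·l/λ = 2π × 0.107 = 38.4°
tan(βl) = 0.792
For a short-circuited stub, Z_in = jZ_0·tan(βl)

Z_in ≈ +j79.2 Ω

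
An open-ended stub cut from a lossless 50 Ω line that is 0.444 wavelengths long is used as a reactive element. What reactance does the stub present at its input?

βl = 2π × 0.444 = 160°
tan(βl) = -0.367
For an open-ended stub, Z_in = −jZ_0·cot(βl) = −jZ_0/tan(βl)

X_in ≈ 136 Ω (inductive)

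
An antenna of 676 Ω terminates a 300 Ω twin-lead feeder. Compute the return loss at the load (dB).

RL ≈ 8.29 dB

Γ = (676 − 300)/(676 + 300) = 0.385
RL = −20·log₁₀|Γ| = −20·log₁₀(0.385)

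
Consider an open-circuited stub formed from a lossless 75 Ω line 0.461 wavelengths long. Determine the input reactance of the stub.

βl = 2π × 0.461 = 166°
tan(βl) = -0.25
For an open-circuited stub, Z_in = −jZ_0·cot(βl) = −jZ_0/tan(βl)

X_in ≈ 300 Ω (inductive)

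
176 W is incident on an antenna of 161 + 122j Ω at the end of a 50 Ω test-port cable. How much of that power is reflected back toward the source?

|Γ| = |(111 + j122)/(211 + j122)| = 0.677
|Γ|² = 0.458
P_refl = |Γ|²·P_inc = 80.6 W, P_del = (1 − |Γ|²)·P_inc = 95.4 W

P_reflected ≈ 80.6 W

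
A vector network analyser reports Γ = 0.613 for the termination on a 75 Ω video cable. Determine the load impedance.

Z_L ≈ 313 Ω

Z_L = Z_0·(1 + Γ)/(1 − Γ) = 75·(1.61)/(0.387)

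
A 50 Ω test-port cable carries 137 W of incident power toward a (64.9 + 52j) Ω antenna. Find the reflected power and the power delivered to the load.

|Γ| = |(14.9 + j52)/(114.9 + j52)| = 0.429
|Γ|² = 0.184
P_refl = |Γ|²·P_inc = 25.2 W, P_del = (1 − |Γ|²)·P_inc = 112 W

P_reflected ≈ 25.2 W; P_delivered ≈ 112 W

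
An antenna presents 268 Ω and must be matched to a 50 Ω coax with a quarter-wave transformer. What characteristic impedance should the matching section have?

Z_qwt ≈ 116 Ω

Z_qwt = √(Z_0·R_L) = √(50 × 268) = √13400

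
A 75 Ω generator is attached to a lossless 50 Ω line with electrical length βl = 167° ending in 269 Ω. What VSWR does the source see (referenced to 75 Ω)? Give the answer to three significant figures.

VSWR ≈ 3.82

tan(βl) = -0.231
Z_in = Z_0·(Z_L + jZ_0·tanβl)/(Z_0 + jZ_L·tanβl) = 111 + j127 Ω
Γ_s = (Z_in − Z_s)/(Z_in + Z_s) = (36.4 + j127)/(186 + j127), |Γ_s| = 0.585
VSWR = (1 + |Γ_s|)/(1 − |Γ_s|)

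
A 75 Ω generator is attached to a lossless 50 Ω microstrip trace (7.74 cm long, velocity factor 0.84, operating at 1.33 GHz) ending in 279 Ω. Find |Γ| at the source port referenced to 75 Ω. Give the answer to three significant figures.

λ = v/f = 0.84·c / 1.33 GHz = 0.189 m
βl = 2π·l/λ = 2π × 0.408 = 147°
tan(βl) = -0.648
Z_in = Z_0·(Z_L + jZ_0·tanβl)/(Z_0 + jZ_L·tanβl) = 28.2 + j69.4 Ω
Γ_s = (Z_in − Z_s)/(Z_in + Z_s) = (-46.8 + j69.4)/(103 + j69.4), |Γ_s| = 0.673

|Γ| ≈ 0.673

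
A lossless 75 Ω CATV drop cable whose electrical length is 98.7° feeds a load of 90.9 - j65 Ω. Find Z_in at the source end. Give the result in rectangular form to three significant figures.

Z_in ≈ 47 + j39.2 Ω

tan(βl) = tan(98.7°) = -6.54
Z_in = Z_0·(Z_L + jZ_0·tanβl)/(Z_0 + jZ_L·tanβl)
     = 75·(90.9 − j555)/(-350 − j594)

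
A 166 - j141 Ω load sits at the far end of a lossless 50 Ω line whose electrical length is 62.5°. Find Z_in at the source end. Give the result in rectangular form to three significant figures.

tan(βl) = tan(62.5°) = 1.92
Z_in = Z_0·(Z_L + jZ_0·tanβl)/(Z_0 + jZ_L·tanβl)
     = 50·(166 − j45)/(321 + j319)

Z_in ≈ 9.51 − j16.5 Ω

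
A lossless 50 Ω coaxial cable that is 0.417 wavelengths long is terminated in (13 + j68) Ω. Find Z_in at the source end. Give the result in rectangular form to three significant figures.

βl = 2π × 0.417 = 150°
tan(βl) = tan(150°) = -0.575
Z_in = Z_0·(Z_L + jZ_0·tanβl)/(Z_0 + jZ_L·tanβl)
     = 50·(13 + j39.3)/(89.1 − j7.47)

Z_in ≈ 5.41 + j22.5 Ω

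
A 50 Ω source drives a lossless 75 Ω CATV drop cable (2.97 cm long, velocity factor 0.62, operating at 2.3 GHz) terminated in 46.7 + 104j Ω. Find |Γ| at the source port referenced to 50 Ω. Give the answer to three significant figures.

λ = v/f = 0.62·c / 2.3 GHz = 0.0809 m
βl = 2π·l/λ = 2π × 0.367 = 132°
tan(βl) = -1.1
Z_in = Z_0·(Z_L + jZ_0·tanβl)/(Z_0 + jZ_L·tanβl) = 15.1 + j12.5 Ω
Γ_s = (Z_in − Z_s)/(Z_in + Z_s) = (-34.9 + j12.5)/(65.1 + j12.5), |Γ_s| = 0.56

|Γ| ≈ 0.56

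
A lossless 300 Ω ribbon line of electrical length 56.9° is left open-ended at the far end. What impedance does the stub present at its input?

tan(βl) = 1.53
For an open-ended stub, Z_in = −jZ_0·cot(βl) = −jZ_0/tan(βl)

Z_in ≈ −j196 Ω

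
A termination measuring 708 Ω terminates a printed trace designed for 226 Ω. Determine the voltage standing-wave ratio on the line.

For a purely resistive load, VSWR = R_L/Z_0 or Z_0/R_L (whichever > 1) = 708/226

VSWR ≈ 3.13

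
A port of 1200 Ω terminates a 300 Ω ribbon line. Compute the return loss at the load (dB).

Γ = (1200 − 300)/(1200 + 300) = 0.6
RL = −20·log₁₀|Γ| = −20·log₁₀(0.6)

RL ≈ 4.44 dB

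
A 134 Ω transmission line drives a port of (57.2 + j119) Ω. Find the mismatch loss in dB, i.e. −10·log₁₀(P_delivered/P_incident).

mismatch loss ≈ 2.19 dB

Γ = (-76.8 + j119)/(191.2 + j119), |Γ| = 0.629
|Γ|² = 0.396, so P_del/P_inc = 1 − |Γ|² = 0.604
ML = −10·log₁₀(1 − |Γ|²)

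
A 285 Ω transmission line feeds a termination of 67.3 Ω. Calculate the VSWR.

VSWR ≈ 4.23

For a purely resistive load, VSWR = R_L/Z_0 or Z_0/R_L (whichever > 1) = 285/67.3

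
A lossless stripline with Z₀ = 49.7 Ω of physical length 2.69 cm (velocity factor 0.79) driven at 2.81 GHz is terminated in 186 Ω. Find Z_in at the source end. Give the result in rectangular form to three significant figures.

Z_in ≈ 15.9 + j21 Ω

λ = v/f = 0.79·c / 2.81 GHz = 0.0843 m
βl = 2π·l/λ = 2π × 0.319 = 115°
tan(βl) = tan(115°) = -2.16
Z_in = Z_0·(Z_L + jZ_0·tanβl)/(Z_0 + jZ_L·tanβl)
     = 49.7·(186 − j107)/(49.7 − j402)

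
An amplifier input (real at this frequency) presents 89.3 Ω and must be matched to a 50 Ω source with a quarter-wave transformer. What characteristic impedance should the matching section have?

Z_qwt = √(Z_0·R_L) = √(50 × 89.3) = √4465

Z_qwt ≈ 66.8 Ω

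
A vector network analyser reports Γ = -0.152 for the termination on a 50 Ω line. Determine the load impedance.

Z_L = Z_0·(1 + Γ)/(1 − Γ) = 50·(0.848)/(1.15)

Z_L ≈ 36.8 Ω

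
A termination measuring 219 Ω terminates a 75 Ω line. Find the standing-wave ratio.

VSWR ≈ 2.92

For a purely resistive load, VSWR = R_L/Z_0 or Z_0/R_L (whichever > 1) = 219/75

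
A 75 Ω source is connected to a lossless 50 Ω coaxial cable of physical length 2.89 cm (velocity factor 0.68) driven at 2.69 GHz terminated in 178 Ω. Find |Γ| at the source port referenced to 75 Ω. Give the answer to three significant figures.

λ = v/f = 0.68·c / 2.69 GHz = 0.0758 m
βl = 2π·l/λ = 2π × 0.381 = 137°
tan(βl) = -0.926
Z_in = Z_0·(Z_L + jZ_0·tanβl)/(Z_0 + jZ_L·tanβl) = 27.9 + j45.5 Ω
Γ_s = (Z_in − Z_s)/(Z_in + Z_s) = (-47.1 + j45.5)/(103 + j45.5), |Γ_s| = 0.583

|Γ| ≈ 0.583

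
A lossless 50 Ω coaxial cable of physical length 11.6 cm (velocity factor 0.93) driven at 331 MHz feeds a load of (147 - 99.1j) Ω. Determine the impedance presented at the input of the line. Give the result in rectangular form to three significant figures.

Z_in ≈ 15.2 − j28 Ω

λ = v/f = 0.93·c / 331 MHz = 0.843 m
βl = 2π·l/λ = 2π × 0.138 = 49.5°
tan(βl) = tan(49.5°) = 1.17
Z_in = Z_0·(Z_L + jZ_0·tanβl)/(Z_0 + jZ_L·tanβl)
     = 50·(147 − j40.5)/(166 + j172)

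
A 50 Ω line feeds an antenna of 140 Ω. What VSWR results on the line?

VSWR ≈ 2.8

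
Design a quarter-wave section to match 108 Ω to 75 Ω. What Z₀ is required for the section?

Z_qwt ≈ 90 Ω

Z_qwt = √(Z_0·R_L) = √(75 × 108) = √8100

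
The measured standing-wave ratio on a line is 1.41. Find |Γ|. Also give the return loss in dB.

|Γ| ≈ 0.17; return loss ≈ 15.4 dB

|Γ| = (S − 1)/(S + 1) = (1.41 − 1)/(1.41 + 1) = 0.41/2.41
RL = −20·log₁₀|Γ| = −20·log₁₀(0.17)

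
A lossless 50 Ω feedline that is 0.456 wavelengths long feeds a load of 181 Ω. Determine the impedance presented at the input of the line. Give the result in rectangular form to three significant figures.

βl = 2π × 0.456 = 164°
tan(βl) = tan(164°) = -0.284
Z_in = Z_0·(Z_L + jZ_0·tanβl)/(Z_0 + jZ_L·tanβl)
     = 50·(181 − j14.2)/(50 − j51.4)

Z_in ≈ 95.2 + j83.6 Ω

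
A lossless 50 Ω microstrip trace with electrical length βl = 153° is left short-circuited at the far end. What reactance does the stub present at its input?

tan(βl) = -0.51
For a short-circuited stub, Z_in = jZ_0·tan(βl)

X_in ≈ -25.5 Ω (capacitive)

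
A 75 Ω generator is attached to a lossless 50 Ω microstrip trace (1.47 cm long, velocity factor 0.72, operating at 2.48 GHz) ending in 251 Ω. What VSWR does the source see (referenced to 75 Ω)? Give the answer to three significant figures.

λ = v/f = 0.72·c / 2.48 GHz = 0.0871 m
βl = 2π·l/λ = 2π × 0.169 = 60.8°
tan(βl) = 1.79
Z_in = Z_0·(Z_L + jZ_0·tanβl)/(Z_0 + jZ_L·tanβl) = 12.9 − j26.5 Ω
Γ_s = (Z_in − Z_s)/(Z_in + Z_s) = (-62.1 − j26.5)/(87.9 − j26.5), |Γ_s| = 0.735
VSWR = (1 + |Γ_s|)/(1 − |Γ_s|)

VSWR ≈ 6.55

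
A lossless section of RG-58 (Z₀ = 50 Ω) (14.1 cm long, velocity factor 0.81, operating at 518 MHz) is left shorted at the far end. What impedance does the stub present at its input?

λ = v/f = 0.81·c / 518 MHz = 0.469 m
βl = 2π·l/λ = 2π × 0.301 = 108°
tan(βl) = -3.04
For a shorted stub, Z_in = jZ_0·tan(βl)

Z_in ≈ −j152 Ω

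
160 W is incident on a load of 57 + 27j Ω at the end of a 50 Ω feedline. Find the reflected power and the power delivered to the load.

|Γ| = |(7 + j27)/(107 + j27)| = 0.253
|Γ|² = 0.0639
P_refl = |Γ|²·P_inc = 10.2 W, P_del = (1 − |Γ|²)·P_inc = 150 W

P_reflected ≈ 10.2 W; P_delivered ≈ 150 W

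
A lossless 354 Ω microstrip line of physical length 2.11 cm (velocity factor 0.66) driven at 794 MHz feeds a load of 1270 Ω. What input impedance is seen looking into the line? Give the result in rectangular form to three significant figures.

Z_in ≈ 314 − j453 Ω

λ = v/f = 0.66·c / 794 MHz = 0.249 m
βl = 2π·l/λ = 2π × 0.0846 = 30.5°
tan(βl) = tan(30.5°) = 0.588
Z_in = Z_0·(Z_L + jZ_0·tanβl)/(Z_0 + jZ_L·tanβl)
     = 354·(1270 + j208)/(354 + j747)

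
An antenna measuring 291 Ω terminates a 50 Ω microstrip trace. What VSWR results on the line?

Γ = (291 − 50)/(291 + 50) = 0.707
VSWR = (1 + 0.707)/(1 − 0.707)

VSWR ≈ 5.82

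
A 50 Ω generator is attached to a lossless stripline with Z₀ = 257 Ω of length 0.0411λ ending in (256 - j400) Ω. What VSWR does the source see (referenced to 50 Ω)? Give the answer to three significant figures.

VSWR ≈ 13.1

βl = 2π × 0.0411 = 14.8°
tan(βl) = 0.264
Z_in = Z_0·(Z_L + jZ_0·tanβl)/(Z_0 + jZ_L·tanβl) = 133 − j260 Ω
Γ_s = (Z_in − Z_s)/(Z_in + Z_s) = (82.9 − j260)/(183 − j260), |Γ_s| = 0.859
VSWR = (1 + |Γ_s|)/(1 − |Γ_s|)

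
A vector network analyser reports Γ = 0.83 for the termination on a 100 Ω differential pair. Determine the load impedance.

Z_L = Z_0·(1 + Γ)/(1 − Γ) = 100·(1.83)/(0.17)

Z_L ≈ 1080 Ω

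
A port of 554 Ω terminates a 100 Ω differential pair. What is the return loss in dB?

Γ = (554 − 100)/(554 + 100) = 0.694
RL = −20·log₁₀|Γ| = −20·log₁₀(0.694)

RL ≈ 3.17 dB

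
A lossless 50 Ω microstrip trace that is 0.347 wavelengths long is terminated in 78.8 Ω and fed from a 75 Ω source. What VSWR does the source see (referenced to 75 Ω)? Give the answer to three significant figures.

βl = 2π × 0.347 = 125°
tan(βl) = -1.43
Z_in = Z_0·(Z_L + jZ_0·tanβl)/(Z_0 + jZ_L·tanβl) = 39.4 + j17.4 Ω
Γ_s = (Z_in − Z_s)/(Z_in + Z_s) = (-35.6 + j17.4)/(114 + j17.4), |Γ_s| = 0.342
VSWR = (1 + |Γ_s|)/(1 − |Γ_s|)

VSWR ≈ 2.04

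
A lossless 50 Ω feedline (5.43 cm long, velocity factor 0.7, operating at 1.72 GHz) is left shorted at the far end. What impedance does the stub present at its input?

λ = v/f = 0.7·c / 1.72 GHz = 0.122 m
βl = 2π·l/λ = 2π × 0.445 = 160°
tan(βl) = -0.362
For a shorted stub, Z_in = jZ_0·tan(βl)

Z_in ≈ −j18.1 Ω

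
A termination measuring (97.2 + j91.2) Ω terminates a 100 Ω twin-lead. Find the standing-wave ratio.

VSWR ≈ 2.45

Γ = (Z_L − Z_0)/(Z_L + Z_0) = (-2.8 + j91.2)/(197.2 + j91.2)
|Γ| = 91.2/217 = 0.42
VSWR = (1 + |Γ|)/(1 − |Γ|) = 1.42/0.58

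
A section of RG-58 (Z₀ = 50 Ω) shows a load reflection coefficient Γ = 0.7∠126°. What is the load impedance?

Z_L ≈ 11 + j24.5 Ω

Z_L = Z_0·(1 + Γ)/(1 − Γ) = 50·(0.589 + j0.566)/(1.41 − j0.566)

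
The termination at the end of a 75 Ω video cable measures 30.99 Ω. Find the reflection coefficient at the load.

Γ = -0.415

Γ = (Z_L − Z_0)/(Z_L + Z_0) = (30.99 − 75)/(30.99 + 75) = -44.01/106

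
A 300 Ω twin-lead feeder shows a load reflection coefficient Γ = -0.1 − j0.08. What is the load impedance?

Z_L ≈ 243 − j39.5 Ω

Z_L = Z_0·(1 + Γ)/(1 − Γ) = 300·(0.9 − j0.08)/(1.1 + j0.08)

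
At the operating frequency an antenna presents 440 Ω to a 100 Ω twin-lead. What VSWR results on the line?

Γ = (440 − 100)/(440 + 100) = 0.63
VSWR = (1 + 0.63)/(1 − 0.63)

VSWR ≈ 4.4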